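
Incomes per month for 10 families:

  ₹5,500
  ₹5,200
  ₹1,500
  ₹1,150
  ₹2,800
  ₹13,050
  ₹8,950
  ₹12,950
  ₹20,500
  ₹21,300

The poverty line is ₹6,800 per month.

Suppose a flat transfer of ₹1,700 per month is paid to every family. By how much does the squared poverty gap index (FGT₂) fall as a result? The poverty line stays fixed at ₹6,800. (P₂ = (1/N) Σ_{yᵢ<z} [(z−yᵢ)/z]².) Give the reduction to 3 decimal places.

Before: below the line — ₹1,150, ₹1,500, ₹2,800, ₹5,200, ₹5,500; squared poverty gap index (FGT₂) = 0.17358.
After the ₹1,700 transfer: below the line — ₹2,850, ₹3,200, ₹4,500; squared poverty gap index (FGT₂) = 0.07321.
Reduction = 0.17358 − 0.07321 = 0.100.

0.100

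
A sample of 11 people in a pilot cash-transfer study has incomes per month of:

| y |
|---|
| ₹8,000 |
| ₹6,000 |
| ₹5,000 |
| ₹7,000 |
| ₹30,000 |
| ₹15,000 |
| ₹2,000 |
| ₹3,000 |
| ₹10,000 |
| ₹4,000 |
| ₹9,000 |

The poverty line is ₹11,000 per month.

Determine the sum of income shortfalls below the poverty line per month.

Below z: ₹2,000, ₹3,000, ₹4,000, ₹5,000, ₹6,000, ₹7,000, ₹8,000, ₹9,000, ₹10,000 (q = 9 of N = 11).
Individual gaps: 11000−2000 = 9000; 11000−3000 = 8000; 11000−4000 = 7000; 11000−5000 = 6000; 11000−6000 = 5000; 11000−7000 = 4000; 11000−8000 = 3000; 11000−9000 = 2000; 11000−10000 = 1000.
Aggregate gap = ₹45,000.

₹45,000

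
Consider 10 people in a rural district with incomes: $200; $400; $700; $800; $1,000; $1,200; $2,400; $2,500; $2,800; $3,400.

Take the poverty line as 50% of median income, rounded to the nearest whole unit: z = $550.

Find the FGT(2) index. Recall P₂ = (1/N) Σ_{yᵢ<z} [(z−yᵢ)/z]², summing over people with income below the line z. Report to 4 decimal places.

Below z: $200, $400 (q = 2 of N = 10).
Relative gaps: (550−200)/550 = 0.6364; (550−400)/550 = 0.2727.
Squared: 0.4050; 0.0744.
Sum = 0.479339; P₂ = 0.479339 / 10 = 0.0479.

0.0479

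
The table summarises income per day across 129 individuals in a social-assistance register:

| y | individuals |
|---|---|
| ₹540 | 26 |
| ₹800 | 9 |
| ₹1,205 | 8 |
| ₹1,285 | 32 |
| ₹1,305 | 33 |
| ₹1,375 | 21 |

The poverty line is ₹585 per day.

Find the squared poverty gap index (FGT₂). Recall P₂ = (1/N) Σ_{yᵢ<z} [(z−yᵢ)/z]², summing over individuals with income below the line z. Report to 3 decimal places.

Below the line: 26×₹540 (q = 26 of N = 129).
Relative gaps: (585−540)/585 = 0.0769 (×26).
Squared: 0.0059 (×26).
Sum = 0.153846; P₂ = 0.153846 / 129 = 0.001.

0.001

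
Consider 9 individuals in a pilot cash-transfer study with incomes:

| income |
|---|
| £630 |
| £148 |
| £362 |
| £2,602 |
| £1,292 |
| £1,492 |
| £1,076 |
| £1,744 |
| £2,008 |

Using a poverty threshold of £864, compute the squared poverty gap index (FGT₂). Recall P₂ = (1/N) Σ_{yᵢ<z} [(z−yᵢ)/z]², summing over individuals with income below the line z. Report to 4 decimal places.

0.1220

Below the line: £148, £362, £630 (q = 3 of N = 9).
Shortfall ratios: (864−148)/864 = 0.8287; (864−362)/864 = 0.5810; (864−630)/864 = 0.2708.
Squared: 0.6867; 0.3376; 0.0734.
Sum = 1.097683; P₂ = 1.097683 / 9 = 0.1220.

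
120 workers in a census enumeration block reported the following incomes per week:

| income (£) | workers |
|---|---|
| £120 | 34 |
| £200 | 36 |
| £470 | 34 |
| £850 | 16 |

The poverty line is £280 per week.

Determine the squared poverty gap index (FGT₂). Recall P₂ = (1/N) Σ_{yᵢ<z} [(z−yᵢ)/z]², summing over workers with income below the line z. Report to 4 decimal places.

Poor units: 34×£120, 36×£200 (q = 70 of N = 120).
Relative gaps: (280−120)/280 = 0.5714 (×34); (280−200)/280 = 0.2857 (×36).
Squared: 0.3265 (×34); 0.0816 (×36).
Sum = 14.040816; P₂ = 14.040816 / 120 = 0.1170.

0.1170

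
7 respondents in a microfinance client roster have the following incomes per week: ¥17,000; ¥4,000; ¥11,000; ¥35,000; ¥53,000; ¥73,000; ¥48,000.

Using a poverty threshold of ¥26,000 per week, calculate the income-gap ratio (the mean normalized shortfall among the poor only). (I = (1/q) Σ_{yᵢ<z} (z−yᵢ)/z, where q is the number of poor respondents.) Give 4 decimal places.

Poor units: ¥4,000, ¥11,000, ¥17,000 (q = 3 of N = 7).
Relative gaps: 0.8462, 0.5769, 0.3462; sum = 1.769231.
The income-gap ratio divides by q (the poor only): 1.769231 / 3 = 0.5897.

0.5897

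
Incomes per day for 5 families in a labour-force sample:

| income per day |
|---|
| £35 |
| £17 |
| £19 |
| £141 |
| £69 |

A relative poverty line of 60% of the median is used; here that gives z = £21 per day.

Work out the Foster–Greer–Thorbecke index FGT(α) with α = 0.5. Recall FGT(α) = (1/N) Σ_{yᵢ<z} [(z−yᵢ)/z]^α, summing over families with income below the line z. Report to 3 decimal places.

0.149

Poor units: £17, £19 (q = 2 of N = 5).
Gap ratios (z−y)/z: (21−17)/21 = 0.1905; (21−19)/21 = 0.0952.
Raised to α = 0.5: 0.43644; 0.30861.
Sum = 0.745042; FGT(0.5) = 0.745042 / 5 = 0.149.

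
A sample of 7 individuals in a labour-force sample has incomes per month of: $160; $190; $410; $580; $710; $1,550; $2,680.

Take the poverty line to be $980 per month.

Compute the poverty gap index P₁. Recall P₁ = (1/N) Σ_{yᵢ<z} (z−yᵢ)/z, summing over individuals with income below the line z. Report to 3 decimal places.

0.415

Below z: $160, $190, $410, $580, $710 (q = 5 of N = 7).
Relative gaps: (980−160)/980 = 0.8367; (980−190)/980 = 0.8061; (980−410)/980 = 0.5816; (980−580)/980 = 0.4082; (980−710)/980 = 0.2755.
Σ = 2.908163. Dividing by the full population N = 7 gives P₁ = 0.415.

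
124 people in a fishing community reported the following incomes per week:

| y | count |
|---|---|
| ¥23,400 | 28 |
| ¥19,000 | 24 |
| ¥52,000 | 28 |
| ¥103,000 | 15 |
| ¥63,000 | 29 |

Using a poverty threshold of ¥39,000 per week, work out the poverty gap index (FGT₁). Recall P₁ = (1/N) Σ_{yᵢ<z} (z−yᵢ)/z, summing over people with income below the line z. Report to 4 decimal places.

Below the line: 24×¥19,000, 28×¥23,400 (q = 52 of N = 124).
Relative gaps: (39000−19000)/39000 = 0.5128 (×24); (39000−23400)/39000 = 0.4000 (×28).
Sum of shortfalls = 23.507692; P₁ averages over all N: 23.507692 / 124 = 0.1896.

0.1896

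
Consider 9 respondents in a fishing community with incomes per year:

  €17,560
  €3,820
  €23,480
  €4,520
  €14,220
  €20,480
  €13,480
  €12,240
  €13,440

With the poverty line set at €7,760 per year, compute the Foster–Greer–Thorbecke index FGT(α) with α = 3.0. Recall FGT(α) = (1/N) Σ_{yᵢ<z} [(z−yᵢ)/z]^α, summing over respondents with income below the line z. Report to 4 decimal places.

Below z: €3,820, €4,520 (q = 2 of N = 9).
Normalized shortfalls: (7760−3820)/7760 = 0.5077; (7760−4520)/7760 = 0.4175.
Raised to α = 3.0: 0.13089; 0.07279.
Sum = 0.203675; FGT(3.0) = 0.203675 / 9 = 0.0226.

0.0226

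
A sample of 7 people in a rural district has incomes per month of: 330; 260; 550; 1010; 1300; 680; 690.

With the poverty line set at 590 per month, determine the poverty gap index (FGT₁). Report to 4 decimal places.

Below the line: 260, 330, 550 (q = 3 of N = 7).
Gap ratios (z−y)/z: (590−260)/590 = 0.5593; (590−330)/590 = 0.4407; (590−550)/590 = 0.0678.
Σ = 1.067797. Dividing by the full population N = 7 gives P₁ = 0.1525.

0.1525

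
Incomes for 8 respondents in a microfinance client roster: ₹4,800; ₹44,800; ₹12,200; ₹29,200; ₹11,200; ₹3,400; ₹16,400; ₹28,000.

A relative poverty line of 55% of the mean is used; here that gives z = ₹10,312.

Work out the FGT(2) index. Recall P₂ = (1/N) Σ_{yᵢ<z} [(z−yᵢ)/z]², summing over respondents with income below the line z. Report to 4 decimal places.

0.0919

Poor units: ₹3,400, ₹4,800 (q = 2 of N = 8).
Relative gaps: (10312−3400)/10312 = 0.6703; (10312−4800)/10312 = 0.5345.
Squared: 0.4493; 0.2857.
Sum = 0.734999; P₂ = 0.734999 / 8 = 0.0919.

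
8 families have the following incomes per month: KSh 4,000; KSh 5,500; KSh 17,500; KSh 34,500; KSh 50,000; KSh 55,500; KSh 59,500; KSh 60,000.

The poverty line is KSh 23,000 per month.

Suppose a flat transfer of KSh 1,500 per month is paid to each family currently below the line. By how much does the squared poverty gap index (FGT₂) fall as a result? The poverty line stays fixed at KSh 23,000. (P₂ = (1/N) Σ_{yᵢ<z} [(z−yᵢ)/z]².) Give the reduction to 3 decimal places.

Before: below the line — KSh 4,000, KSh 5,500, KSh 17,500; squared poverty gap index (FGT₂) = 0.16482.
After the KSh 1,500 transfer: below the line — KSh 5,500, KSh 7,000, KSh 19,000; squared poverty gap index (FGT₂) = 0.13664.
Reduction = 0.16482 − 0.13664 = 0.028.

0.028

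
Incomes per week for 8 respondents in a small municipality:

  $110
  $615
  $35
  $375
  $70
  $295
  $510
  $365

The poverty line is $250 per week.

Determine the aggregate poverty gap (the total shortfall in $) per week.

$535

Below the line: $35, $70, $110 (q = 3 of N = 8).
Individual gaps: 250−35 = 215; 250−70 = 180; 250−110 = 140.
Aggregate gap = $535.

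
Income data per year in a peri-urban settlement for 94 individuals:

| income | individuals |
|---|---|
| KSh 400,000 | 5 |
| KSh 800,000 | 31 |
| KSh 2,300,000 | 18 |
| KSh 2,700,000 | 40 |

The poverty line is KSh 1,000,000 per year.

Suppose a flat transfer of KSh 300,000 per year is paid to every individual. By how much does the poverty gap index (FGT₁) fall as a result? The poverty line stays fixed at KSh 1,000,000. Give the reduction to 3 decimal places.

0.082

Before: below the line — 5×KSh 400,000, 31×KSh 800,000; poverty gap index (FGT₁) = 0.09787.
After the KSh 300,000 transfer: below the line — 5×KSh 700,000; poverty gap index (FGT₁) = 0.01596.
Reduction = 0.09787 − 0.01596 = 0.082.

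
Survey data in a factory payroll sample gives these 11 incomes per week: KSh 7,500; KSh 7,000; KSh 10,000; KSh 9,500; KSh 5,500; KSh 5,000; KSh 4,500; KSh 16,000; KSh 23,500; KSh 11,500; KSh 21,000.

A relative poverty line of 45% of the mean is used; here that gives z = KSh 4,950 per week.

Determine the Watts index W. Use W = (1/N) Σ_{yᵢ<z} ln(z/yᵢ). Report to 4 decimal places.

0.0087

Below z: KSh 4,500 (q = 1 of N = 11).
Log shortfalls: ln(4950/4500) = 0.0953.
W = 0.095310 / 11 = 0.0087.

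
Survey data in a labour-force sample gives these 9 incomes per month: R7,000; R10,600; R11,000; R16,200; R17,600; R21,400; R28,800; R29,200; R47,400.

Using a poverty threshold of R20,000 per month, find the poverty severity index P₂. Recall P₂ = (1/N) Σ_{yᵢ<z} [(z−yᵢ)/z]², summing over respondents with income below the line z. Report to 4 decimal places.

0.0996

Below z: R7,000, R10,600, R11,000, R16,200, R17,600 (q = 5 of N = 9).
Relative gaps: (20000−7000)/20000 = 0.6500; (20000−10600)/20000 = 0.4700; (20000−11000)/20000 = 0.4500; (20000−16200)/20000 = 0.1900; (20000−17600)/20000 = 0.1200.
Squared: 0.4225; 0.2209; 0.2025; 0.0361; 0.0144.
Sum = 0.896400; P₂ = 0.896400 / 9 = 0.0996.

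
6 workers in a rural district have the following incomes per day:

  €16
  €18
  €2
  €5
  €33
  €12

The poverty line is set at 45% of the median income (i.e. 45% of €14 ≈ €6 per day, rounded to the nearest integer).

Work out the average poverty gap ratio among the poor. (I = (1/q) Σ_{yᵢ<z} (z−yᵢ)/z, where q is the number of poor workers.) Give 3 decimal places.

Below the line: €2, €5 (q = 2 of N = 6).
Relative gaps: 0.6667, 0.1667; sum = 0.833333.
The income-gap ratio divides by q (the poor only): 0.833333 / 2 = 0.417.

0.417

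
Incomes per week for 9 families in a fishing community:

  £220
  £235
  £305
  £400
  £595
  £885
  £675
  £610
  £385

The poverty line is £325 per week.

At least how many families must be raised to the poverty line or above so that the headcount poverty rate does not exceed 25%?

Currently q = 3 of N = 9 are below the line (H = 0.333).
A headcount ratio of at most 25% allows at most ⌊0.25 × 9⌋ = 2 poor families.
So at least 3 − 2 = 1 must be lifted.

1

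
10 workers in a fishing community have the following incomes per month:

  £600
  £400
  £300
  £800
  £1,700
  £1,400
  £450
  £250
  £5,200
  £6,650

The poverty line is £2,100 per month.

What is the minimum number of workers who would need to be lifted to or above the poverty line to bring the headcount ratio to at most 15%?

7

8 of the 10 workers are poor, so H = 8/10 = 0.800.
A headcount ratio of at most 15% allows at most ⌊0.15 × 10⌋ = 1 poor workers.
So at least 8 − 1 = 7 must be lifted.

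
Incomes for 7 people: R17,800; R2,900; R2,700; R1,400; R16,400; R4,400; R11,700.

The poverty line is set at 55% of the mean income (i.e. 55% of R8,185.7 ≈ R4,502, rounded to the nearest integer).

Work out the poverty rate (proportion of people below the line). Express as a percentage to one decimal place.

57.1%

4 of the 7 people have income below R4,502.
H = 4/7 = 57.1%.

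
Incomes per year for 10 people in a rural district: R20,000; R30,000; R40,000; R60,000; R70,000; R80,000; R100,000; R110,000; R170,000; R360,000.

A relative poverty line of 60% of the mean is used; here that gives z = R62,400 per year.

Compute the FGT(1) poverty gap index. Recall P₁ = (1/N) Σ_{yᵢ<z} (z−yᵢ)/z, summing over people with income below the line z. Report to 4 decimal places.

0.1596

Below the line: R20,000, R30,000, R40,000, R60,000 (q = 4 of N = 10).
Gap ratios (z−y)/z: (62400−20000)/62400 = 0.6795; (62400−30000)/62400 = 0.5192; (62400−40000)/62400 = 0.3590; (62400−60000)/62400 = 0.0385.
Sum of shortfalls = 1.596154; P₁ averages over all N: 1.596154 / 10 = 0.1596.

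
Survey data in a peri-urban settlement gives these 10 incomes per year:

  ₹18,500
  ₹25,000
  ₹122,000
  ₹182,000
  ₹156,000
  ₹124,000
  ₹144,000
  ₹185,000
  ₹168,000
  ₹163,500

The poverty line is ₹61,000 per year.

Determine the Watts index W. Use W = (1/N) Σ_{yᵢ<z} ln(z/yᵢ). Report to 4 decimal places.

Below the line: ₹18,500, ₹25,000 (q = 2 of N = 10).
Log gaps: ln(61000/18500) = 1.1931; ln(61000/25000) = 0.8920.
W = 2.085101 / 10 = 0.2085.

0.2085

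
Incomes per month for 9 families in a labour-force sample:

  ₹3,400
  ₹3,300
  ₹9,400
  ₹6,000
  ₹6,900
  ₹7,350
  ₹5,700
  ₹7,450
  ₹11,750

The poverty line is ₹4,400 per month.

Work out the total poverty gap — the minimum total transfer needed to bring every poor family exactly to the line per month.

Incomes under z: ₹3,300, ₹3,400 (q = 2 of N = 9).
Individual gaps: 4400−3300 = 1100; 4400−3400 = 1000.
Aggregate gap = ₹2,100.

₹2,100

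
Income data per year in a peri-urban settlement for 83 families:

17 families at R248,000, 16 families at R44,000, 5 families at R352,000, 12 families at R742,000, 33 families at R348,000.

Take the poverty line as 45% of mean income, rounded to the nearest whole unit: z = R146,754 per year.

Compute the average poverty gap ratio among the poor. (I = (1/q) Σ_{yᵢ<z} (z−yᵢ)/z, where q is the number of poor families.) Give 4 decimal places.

Below z: 16×R44,000 (q = 16 of N = 83).
Relative gaps: 0.7002 (×16); sum = 11.202856.
I averages over the q = 16 poor units only: 11.202856 / 16 = 0.7002.

0.7002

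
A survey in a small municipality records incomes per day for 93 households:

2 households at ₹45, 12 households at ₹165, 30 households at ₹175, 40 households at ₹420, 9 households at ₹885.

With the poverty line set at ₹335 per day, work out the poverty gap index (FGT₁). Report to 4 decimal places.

0.2382

Poor units: 2×₹45, 12×₹165, 30×₹175 (q = 44 of N = 93).
Relative gaps: (335−45)/335 = 0.8657 (×2); (335−165)/335 = 0.5075 (×12); (335−175)/335 = 0.4776 (×30).
Σ = 22.149254. Dividing by the full population N = 93 gives P₁ = 0.2382.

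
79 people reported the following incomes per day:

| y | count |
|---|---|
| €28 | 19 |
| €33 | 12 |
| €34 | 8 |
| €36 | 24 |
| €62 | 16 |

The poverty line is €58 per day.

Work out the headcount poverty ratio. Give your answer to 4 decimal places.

0.7975

63 of the 79 people have income below €58.
H = 63/79 = 0.7975.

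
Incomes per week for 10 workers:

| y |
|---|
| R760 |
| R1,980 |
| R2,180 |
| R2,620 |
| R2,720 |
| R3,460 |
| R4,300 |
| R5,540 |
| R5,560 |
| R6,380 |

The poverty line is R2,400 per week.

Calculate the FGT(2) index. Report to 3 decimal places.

Below the line: R760, R1,980, R2,180 (q = 3 of N = 10).
Gap ratios (z−y)/z: (2400−760)/2400 = 0.6833; (2400−1980)/2400 = 0.1750; (2400−2180)/2400 = 0.0917.
Squared: 0.4669; 0.0306; 0.0084.
Sum = 0.505972; P₂ = 0.505972 / 10 = 0.051.

0.051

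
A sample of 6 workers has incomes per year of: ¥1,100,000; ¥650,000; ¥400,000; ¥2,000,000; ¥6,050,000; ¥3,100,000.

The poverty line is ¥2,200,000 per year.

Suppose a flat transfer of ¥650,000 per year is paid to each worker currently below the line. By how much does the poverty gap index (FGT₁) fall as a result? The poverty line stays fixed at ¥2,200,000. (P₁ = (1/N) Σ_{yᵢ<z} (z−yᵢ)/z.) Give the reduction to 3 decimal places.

Before: below the line — ¥400,000, ¥650,000, ¥1,100,000, ¥2,000,000; poverty gap index (FGT₁) = 0.35227.
After the ¥650,000 transfer: below the line — ¥1,050,000, ¥1,300,000, ¥1,750,000; poverty gap index (FGT₁) = 0.18939.
Reduction = 0.35227 − 0.18939 = 0.163.

0.163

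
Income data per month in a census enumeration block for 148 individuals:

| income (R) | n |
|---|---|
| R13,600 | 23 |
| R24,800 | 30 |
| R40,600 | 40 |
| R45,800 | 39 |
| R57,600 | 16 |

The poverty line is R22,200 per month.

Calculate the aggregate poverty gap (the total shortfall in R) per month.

R197,800

Below the line: 23×R13,600 (q = 23 of N = 148).
Individual gaps: 23×(22200−13600) = 197800.
Aggregate gap = R197,800.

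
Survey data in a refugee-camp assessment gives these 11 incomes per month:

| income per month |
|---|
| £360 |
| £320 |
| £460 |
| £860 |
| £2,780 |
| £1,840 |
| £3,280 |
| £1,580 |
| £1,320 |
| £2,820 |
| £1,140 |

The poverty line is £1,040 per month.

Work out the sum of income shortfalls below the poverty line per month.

£2,160

Below z: £320, £360, £460, £860 (q = 4 of N = 11).
Individual gaps: 1040−320 = 720; 1040−360 = 680; 1040−460 = 580; 1040−860 = 180.
Aggregate gap = £2,160.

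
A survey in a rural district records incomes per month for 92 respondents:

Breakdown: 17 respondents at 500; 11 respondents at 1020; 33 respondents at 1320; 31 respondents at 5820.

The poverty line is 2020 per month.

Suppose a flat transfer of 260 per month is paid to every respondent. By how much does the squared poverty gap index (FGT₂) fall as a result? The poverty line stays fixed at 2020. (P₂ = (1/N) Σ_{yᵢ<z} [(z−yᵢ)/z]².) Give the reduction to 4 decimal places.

Before: below the line — 17×500, 11×1020, 33×1320; squared poverty gap index (FGT₂) = 0.177004.
After the 260 transfer: below the line — 17×760, 11×1280, 33×1580; squared poverty gap index (FGT₂) = 0.104960.
Reduction = 0.177004 − 0.104960 = 0.0720.

0.0720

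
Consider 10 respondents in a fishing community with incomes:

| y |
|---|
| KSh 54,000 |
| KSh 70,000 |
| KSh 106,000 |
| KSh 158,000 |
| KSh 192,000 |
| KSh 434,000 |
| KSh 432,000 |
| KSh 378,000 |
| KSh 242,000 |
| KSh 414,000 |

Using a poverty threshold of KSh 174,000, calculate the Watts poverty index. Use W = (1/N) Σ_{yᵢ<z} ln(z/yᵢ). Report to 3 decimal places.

Incomes under z: KSh 54,000, KSh 70,000, KSh 106,000, KSh 158,000 (q = 4 of N = 10).
ln(z/y) terms: ln(174000/54000) = 1.1701; ln(174000/70000) = 0.9106; ln(174000/106000) = 0.4956; ln(174000/158000) = 0.0965.
W = 2.672708 / 10 = 0.267.

0.267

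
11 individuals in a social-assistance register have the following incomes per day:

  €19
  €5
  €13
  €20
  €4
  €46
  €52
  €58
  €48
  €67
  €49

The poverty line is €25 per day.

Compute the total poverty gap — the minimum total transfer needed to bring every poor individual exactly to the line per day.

€64

Incomes under z: €4, €5, €13, €19, €20 (q = 5 of N = 11).
Individual gaps: 25−4 = 21; 25−5 = 20; 25−13 = 12; 25−19 = 6; 25−20 = 5.
Aggregate gap = €64.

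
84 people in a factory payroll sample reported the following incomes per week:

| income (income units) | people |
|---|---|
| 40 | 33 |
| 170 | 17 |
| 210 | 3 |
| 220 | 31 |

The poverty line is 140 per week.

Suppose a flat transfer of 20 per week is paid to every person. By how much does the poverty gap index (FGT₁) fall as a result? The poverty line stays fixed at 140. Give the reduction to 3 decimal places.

0.056

Before: below the line — 33×40; poverty gap index (FGT₁) = 0.28061.
After the 20 transfer: below the line — 33×60; poverty gap index (FGT₁) = 0.22449.
Reduction = 0.28061 − 0.22449 = 0.056.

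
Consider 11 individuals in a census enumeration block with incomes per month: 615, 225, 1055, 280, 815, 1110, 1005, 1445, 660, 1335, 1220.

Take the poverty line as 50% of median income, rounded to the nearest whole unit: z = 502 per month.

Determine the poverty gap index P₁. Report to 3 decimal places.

Poor units: 225, 280 (q = 2 of N = 11).
Gap ratios (z−y)/z: (502−225)/502 = 0.5518; (502−280)/502 = 0.4422.
Sum of shortfalls = 0.994024; P₁ averages over all N: 0.994024 / 11 = 0.090.

0.090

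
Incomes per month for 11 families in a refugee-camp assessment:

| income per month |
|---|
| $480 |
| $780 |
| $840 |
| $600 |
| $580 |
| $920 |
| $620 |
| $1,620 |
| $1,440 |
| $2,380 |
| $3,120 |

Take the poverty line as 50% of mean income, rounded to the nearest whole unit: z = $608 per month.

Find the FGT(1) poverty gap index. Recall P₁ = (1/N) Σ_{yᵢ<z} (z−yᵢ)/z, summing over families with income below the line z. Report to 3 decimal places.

0.025

Poor units: $480, $580, $600 (q = 3 of N = 11).
Shortfall ratios: (608−480)/608 = 0.2105; (608−580)/608 = 0.0461; (608−600)/608 = 0.0132.
Sum of shortfalls = 0.269737; P₁ averages over all N: 0.269737 / 11 = 0.025.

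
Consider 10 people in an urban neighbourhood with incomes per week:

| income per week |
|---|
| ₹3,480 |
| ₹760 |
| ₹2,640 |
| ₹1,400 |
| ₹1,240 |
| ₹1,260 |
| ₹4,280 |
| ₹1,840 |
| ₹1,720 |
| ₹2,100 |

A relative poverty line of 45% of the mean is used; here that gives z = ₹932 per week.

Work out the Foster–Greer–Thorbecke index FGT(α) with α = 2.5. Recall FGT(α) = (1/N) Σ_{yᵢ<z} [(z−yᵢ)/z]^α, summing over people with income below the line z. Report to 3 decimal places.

0.001

Incomes under z: ₹760 (q = 1 of N = 10).
Gap ratios (z−y)/z: (932−760)/932 = 0.1845.
Raised to α = 2.5: 0.01463.
Sum = 0.014631; FGT(2.5) = 0.014631 / 10 = 0.001.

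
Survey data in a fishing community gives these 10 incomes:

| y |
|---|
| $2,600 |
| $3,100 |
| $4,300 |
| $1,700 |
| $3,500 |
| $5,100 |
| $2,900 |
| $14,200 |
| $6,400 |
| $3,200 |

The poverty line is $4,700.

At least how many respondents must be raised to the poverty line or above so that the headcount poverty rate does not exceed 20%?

5

Currently q = 7 of N = 10 are below the line (H = 0.700).
A headcount ratio of at most 20% allows at most ⌊0.20 × 10⌋ = 2 poor respondents.
So at least 7 − 2 = 5 must be lifted.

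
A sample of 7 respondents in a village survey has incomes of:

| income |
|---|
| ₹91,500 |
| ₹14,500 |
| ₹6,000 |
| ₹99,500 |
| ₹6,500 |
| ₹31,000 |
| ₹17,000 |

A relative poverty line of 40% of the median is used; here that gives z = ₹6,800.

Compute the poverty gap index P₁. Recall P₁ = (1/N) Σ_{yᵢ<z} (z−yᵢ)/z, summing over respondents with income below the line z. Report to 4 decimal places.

0.0231

Below the line: ₹6,000, ₹6,500 (q = 2 of N = 7).
Normalized shortfalls: (6800−6000)/6800 = 0.1176; (6800−6500)/6800 = 0.0441.
Sum of shortfalls = 0.161765; P₁ averages over all N: 0.161765 / 7 = 0.0231.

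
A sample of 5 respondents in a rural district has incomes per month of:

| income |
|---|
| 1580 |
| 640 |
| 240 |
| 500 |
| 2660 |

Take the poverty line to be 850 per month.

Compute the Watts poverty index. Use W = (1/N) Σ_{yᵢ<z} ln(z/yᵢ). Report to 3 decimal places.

0.416

Below z: 240, 500, 640 (q = 3 of N = 5).
Log gaps: ln(850/240) = 1.2646; ln(850/500) = 0.5306; ln(850/640) = 0.2838.
W = 2.078994 / 5 = 0.416.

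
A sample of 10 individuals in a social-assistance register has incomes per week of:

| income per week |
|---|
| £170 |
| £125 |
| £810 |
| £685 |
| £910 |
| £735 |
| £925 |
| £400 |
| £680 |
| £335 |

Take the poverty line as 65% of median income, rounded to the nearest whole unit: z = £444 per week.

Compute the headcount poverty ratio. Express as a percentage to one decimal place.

4 of the 10 individuals have income below £444.
H = 4/10 = 40.0%.

40.0%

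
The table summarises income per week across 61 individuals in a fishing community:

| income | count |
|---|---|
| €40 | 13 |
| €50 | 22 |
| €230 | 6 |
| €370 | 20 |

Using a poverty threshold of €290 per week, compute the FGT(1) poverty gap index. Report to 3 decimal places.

Below z: 13×€40, 22×€50, 6×€230 (q = 41 of N = 61).
Normalized shortfalls: (290−40)/290 = 0.8621 (×13); (290−50)/290 = 0.8276 (×22); (290−230)/290 = 0.2069 (×6).
Sum of shortfalls = 30.655172; P₁ averages over all N: 30.655172 / 61 = 0.503.

0.503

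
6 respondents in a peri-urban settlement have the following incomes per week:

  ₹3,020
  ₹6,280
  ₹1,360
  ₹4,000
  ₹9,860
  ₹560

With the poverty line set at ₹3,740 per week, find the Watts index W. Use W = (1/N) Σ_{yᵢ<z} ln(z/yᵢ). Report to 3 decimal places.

0.521

Below z: ₹560, ₹1,360, ₹3,020 (q = 3 of N = 6).
Log shortfalls: ln(3740/560) = 1.8989; ln(3740/1360) = 1.0116; ln(3740/3020) = 0.2138.
W = 3.124334 / 6 = 0.521.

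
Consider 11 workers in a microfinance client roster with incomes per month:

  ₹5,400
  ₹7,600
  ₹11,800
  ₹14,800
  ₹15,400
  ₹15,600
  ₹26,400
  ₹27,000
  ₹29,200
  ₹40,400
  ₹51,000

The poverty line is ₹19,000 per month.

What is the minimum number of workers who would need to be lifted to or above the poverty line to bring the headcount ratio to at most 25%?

6 of the 11 workers are poor, so H = 6/11 = 0.545.
A headcount ratio of at most 25% allows at most ⌊0.25 × 11⌋ = 2 poor workers.
So at least 6 − 2 = 4 must be lifted.

4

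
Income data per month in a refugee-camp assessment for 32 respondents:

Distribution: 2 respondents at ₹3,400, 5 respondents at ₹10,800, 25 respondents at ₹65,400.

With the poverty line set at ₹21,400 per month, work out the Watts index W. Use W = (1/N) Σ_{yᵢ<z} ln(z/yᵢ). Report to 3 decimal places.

0.222

Below the line: 2×₹3,400, 5×₹10,800 (q = 7 of N = 32).
ln(z/y) terms: ln(21400/3400) = 1.8396 (×2); ln(21400/10800) = 0.6838 (×5).
W = 7.098455 / 32 = 0.222.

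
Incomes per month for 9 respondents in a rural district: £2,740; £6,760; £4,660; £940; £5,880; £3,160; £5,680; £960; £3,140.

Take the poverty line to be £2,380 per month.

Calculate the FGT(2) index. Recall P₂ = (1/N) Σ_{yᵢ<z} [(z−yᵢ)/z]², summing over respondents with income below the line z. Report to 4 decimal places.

Incomes under z: £940, £960 (q = 2 of N = 9).
Gap ratios (z−y)/z: (2380−940)/2380 = 0.6050; (2380−960)/2380 = 0.5966.
Squared: 0.3661; 0.3560.
Sum = 0.722054; P₂ = 0.722054 / 9 = 0.0802.

0.0802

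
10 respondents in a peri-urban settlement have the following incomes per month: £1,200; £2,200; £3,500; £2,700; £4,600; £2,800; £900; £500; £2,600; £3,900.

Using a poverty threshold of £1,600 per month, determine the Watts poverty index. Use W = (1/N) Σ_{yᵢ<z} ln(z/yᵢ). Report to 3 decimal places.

Below z: £500, £900, £1,200 (q = 3 of N = 10).
Log gaps: ln(1600/500) = 1.1632; ln(1600/900) = 0.5754; ln(1600/1200) = 0.2877.
W = 2.026197 / 10 = 0.203.

0.203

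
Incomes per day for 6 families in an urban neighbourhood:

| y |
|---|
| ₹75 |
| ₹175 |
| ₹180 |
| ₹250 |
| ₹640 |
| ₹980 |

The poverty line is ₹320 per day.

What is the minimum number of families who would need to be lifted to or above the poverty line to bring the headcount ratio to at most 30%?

3

4 of the 6 families are poor, so H = 4/6 = 0.667.
A headcount ratio of at most 30% allows at most ⌊0.30 × 6⌋ = 1 poor families.
So at least 4 − 1 = 3 must be lifted.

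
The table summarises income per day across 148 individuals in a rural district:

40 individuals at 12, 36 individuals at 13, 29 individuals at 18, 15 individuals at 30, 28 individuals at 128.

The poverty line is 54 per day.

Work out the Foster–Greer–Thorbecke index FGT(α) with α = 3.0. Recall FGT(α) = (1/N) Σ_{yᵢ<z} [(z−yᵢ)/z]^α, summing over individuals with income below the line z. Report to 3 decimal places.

0.301

Below z: 40×12, 36×13, 29×18, 15×30 (q = 120 of N = 148).
Relative gaps: (54−12)/54 = 0.7778 (×40); (54−13)/54 = 0.7593 (×36); (54−18)/54 = 0.6667 (×29); (54−30)/54 = 0.4444 (×15).
Raised to α = 3.0: 0.47051 (×40); 0.43769 (×36); 0.29630 (×29); 0.08779 (×15).
Sum = 44.486740; FGT(3.0) = 44.486740 / 148 = 0.301.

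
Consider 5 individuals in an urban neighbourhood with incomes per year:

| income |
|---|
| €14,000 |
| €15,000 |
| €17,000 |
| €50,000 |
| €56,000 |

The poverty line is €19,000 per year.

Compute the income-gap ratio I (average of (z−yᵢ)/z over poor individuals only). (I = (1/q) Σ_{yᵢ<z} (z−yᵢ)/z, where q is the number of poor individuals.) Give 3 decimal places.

0.193

Poor units: €14,000, €15,000, €17,000 (q = 3 of N = 5).
Shortfall ratios (z−y)/z: 0.2632, 0.2105, 0.1053; sum = 0.578947.
The income-gap ratio divides by q (the poor only): 0.578947 / 3 = 0.193.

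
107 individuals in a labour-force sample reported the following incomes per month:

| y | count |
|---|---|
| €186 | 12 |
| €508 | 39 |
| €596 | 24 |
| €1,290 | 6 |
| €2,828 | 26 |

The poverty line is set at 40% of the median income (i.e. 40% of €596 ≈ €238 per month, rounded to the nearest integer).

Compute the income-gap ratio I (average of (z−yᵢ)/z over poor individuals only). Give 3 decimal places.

0.218

Poor units: 12×€186 (q = 12 of N = 107).
Shortfall ratios (z−y)/z: 0.2185 (×12); sum = 2.621849.
The income-gap ratio divides by q (the poor only): 2.621849 / 12 = 0.218.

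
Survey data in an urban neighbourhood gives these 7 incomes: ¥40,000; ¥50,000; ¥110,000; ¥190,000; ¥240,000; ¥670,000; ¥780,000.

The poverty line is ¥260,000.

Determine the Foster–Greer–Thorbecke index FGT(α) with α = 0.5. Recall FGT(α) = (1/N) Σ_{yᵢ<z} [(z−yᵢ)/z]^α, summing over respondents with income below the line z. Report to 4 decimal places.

Poor units: ¥40,000, ¥50,000, ¥110,000, ¥190,000, ¥240,000 (q = 5 of N = 7).
Relative gaps: (260000−40000)/260000 = 0.8462; (260000−50000)/260000 = 0.8077; (260000−110000)/260000 = 0.5769; (260000−190000)/260000 = 0.2692; (260000−240000)/260000 = 0.0769.
Raised to α = 0.5: 0.91987; 0.89872; 0.75955; 0.51887; 0.27735.
Sum = 3.374362; FGT(0.5) = 3.374362 / 7 = 0.4821.

0.4821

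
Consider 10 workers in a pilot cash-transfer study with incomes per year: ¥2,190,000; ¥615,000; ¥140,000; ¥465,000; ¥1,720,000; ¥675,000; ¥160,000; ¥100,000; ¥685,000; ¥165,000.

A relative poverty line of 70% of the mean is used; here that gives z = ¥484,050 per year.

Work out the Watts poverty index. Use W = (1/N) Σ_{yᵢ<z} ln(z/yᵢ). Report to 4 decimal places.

0.5041

Below z: ¥100,000, ¥140,000, ¥160,000, ¥165,000, ¥465,000 (q = 5 of N = 10).
Log shortfalls: ln(484050/100000) = 1.5770; ln(484050/140000) = 1.2405; ln(484050/160000) = 1.1070; ln(484050/165000) = 1.0762; ln(484050/465000) = 0.0402.
W = 5.040972 / 10 = 0.5041.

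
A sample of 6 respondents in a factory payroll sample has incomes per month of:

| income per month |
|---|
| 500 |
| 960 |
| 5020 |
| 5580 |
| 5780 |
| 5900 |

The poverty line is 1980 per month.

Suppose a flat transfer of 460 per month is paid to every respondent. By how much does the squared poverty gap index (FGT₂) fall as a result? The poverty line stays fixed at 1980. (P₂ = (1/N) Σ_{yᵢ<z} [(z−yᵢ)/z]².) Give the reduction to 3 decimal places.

Before: below the line — 500, 960; squared poverty gap index (FGT₂) = 0.13735.
After the 460 transfer: below the line — 960, 1420; squared poverty gap index (FGT₂) = 0.05756.
Reduction = 0.13735 − 0.05756 = 0.080.

0.080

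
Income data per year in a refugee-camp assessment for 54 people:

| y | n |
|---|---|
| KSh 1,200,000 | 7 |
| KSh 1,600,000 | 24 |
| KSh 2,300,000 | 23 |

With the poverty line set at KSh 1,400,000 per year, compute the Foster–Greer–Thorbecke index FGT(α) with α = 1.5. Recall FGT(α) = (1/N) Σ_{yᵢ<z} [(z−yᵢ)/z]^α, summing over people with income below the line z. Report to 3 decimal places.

Below z: 7×KSh 1,200,000 (q = 7 of N = 54).
Normalized shortfalls: (1400000−1200000)/1400000 = 0.1429 (×7).
Raised to α = 1.5: 0.05399 (×7).
Sum = 0.377964; FGT(1.5) = 0.377964 / 54 = 0.007.

0.007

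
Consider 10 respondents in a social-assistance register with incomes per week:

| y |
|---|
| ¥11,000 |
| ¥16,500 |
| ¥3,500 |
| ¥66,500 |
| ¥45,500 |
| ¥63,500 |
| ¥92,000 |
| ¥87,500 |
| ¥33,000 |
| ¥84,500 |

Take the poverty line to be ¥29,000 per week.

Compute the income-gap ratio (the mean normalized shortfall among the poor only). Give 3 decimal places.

Incomes under z: ¥3,500, ¥11,000, ¥16,500 (q = 3 of N = 10).
Shortfall ratios (z−y)/z: 0.8793, 0.6207, 0.4310; sum = 1.931034.
The income-gap ratio divides by q (the poor only): 1.931034 / 3 = 0.644.

0.644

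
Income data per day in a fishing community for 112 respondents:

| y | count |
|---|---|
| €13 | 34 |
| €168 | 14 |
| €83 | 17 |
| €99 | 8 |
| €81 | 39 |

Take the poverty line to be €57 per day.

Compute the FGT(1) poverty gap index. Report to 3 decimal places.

Incomes under z: 34×€13 (q = 34 of N = 112).
Shortfall ratios: (57−13)/57 = 0.7719 (×34).
Sum of shortfalls = 26.245614; P₁ averages over all N: 26.245614 / 112 = 0.234.

0.234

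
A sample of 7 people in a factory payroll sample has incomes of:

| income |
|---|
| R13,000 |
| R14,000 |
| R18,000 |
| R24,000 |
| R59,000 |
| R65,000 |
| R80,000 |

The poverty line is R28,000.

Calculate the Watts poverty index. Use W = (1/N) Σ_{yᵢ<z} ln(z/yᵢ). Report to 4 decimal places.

0.2938

Below z: R13,000, R14,000, R18,000, R24,000 (q = 4 of N = 7).
Log gaps: ln(28000/13000) = 0.7673; ln(28000/14000) = 0.6931; ln(28000/18000) = 0.4418; ln(28000/24000) = 0.1542.
W = 2.056386 / 7 = 0.2938.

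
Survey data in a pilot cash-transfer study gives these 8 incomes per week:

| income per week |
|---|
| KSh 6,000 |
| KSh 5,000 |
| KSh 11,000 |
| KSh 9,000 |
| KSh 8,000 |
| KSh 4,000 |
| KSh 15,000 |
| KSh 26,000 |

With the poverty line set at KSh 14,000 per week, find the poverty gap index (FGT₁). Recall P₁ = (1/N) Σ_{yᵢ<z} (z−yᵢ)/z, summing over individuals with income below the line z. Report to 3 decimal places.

Incomes under z: KSh 4,000, KSh 5,000, KSh 6,000, KSh 8,000, KSh 9,000, KSh 11,000 (q = 6 of N = 8).
Gap ratios (z−y)/z: (14000−4000)/14000 = 0.7143; (14000−5000)/14000 = 0.6429; (14000−6000)/14000 = 0.5714; (14000−8000)/14000 = 0.4286; (14000−9000)/14000 = 0.3571; (14000−11000)/14000 = 0.2143.
Sum of shortfalls = 2.928571; P₁ averages over all N: 2.928571 / 8 = 0.366.

0.366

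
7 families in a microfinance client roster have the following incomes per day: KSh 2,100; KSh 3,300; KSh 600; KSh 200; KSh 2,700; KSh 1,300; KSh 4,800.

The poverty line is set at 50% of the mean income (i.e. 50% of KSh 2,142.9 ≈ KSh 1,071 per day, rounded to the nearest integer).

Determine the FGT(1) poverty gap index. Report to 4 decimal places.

Below z: KSh 200, KSh 600 (q = 2 of N = 7).
Gap ratios (z−y)/z: (1071−200)/1071 = 0.8133; (1071−600)/1071 = 0.4398.
Σ = 1.253035. Dividing by the full population N = 7 gives P₁ = 0.1790.

0.1790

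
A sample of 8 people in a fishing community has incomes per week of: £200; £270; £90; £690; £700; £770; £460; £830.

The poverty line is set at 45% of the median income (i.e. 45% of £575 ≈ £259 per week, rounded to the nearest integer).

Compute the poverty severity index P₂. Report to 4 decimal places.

Below z: £90, £200 (q = 2 of N = 8).
Gap ratios (z−y)/z: (259−90)/259 = 0.6525; (259−200)/259 = 0.2278.
Squared: 0.4258; 0.0519.
Sum = 0.477661; P₂ = 0.477661 / 8 = 0.0597.

0.0597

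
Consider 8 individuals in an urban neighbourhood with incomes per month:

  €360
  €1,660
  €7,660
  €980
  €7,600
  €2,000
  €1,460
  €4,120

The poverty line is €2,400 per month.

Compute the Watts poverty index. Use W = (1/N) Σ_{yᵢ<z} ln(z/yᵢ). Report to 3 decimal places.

0.480

Incomes under z: €360, €980, €1,460, €1,660, €2,000 (q = 5 of N = 8).
ln(z/y) terms: ln(2400/360) = 1.8971; ln(2400/980) = 0.8957; ln(2400/1460) = 0.4970; ln(2400/1660) = 0.3687; ln(2400/2000) = 0.1823.
W = 3.840796 / 8 = 0.480.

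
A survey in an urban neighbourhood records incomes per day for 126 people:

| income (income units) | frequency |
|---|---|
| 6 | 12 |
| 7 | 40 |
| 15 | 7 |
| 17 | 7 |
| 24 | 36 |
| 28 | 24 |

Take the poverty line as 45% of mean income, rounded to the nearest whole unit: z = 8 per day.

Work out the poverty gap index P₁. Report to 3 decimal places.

0.063

Incomes under z: 12×6, 40×7 (q = 52 of N = 126).
Relative gaps: (8−6)/8 = 0.2500 (×12); (8−7)/8 = 0.1250 (×40).
Σ = 8.000000. Dividing by the full population N = 126 gives P₁ = 0.063.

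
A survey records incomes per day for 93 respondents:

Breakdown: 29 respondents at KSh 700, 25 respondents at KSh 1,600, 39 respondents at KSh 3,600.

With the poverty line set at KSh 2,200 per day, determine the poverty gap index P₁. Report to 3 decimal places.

Below the line: 29×KSh 700, 25×KSh 1,600 (q = 54 of N = 93).
Relative gaps: (2200−700)/2200 = 0.6818 (×29); (2200−1600)/2200 = 0.2727 (×25).
Σ = 26.590909. Dividing by the full population N = 93 gives P₁ = 0.286.

0.286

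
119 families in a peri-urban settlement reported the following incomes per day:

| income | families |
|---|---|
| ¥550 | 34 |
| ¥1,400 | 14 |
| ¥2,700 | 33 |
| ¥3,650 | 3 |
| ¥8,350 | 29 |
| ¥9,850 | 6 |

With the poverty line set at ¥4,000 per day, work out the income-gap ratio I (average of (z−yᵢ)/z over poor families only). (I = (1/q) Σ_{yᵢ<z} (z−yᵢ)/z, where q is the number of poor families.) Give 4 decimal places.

Below z: 34×¥550, 14×¥1,400, 33×¥2,700, 3×¥3,650 (q = 84 of N = 119).
Relative gaps: 0.8625 (×34), 0.6500 (×14), 0.3250 (×33), 0.0875 (×3); sum = 49.412500.
I averages over the q = 84 poor units only: 49.412500 / 84 = 0.5882.

0.5882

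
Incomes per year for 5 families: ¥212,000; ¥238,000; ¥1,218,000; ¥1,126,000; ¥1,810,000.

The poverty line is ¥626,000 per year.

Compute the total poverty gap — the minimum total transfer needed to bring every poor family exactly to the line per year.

Incomes under z: ¥212,000, ¥238,000 (q = 2 of N = 5).
Individual gaps: 626000−212000 = 414000; 626000−238000 = 388000.
Aggregate gap = ¥802,000.

¥802,000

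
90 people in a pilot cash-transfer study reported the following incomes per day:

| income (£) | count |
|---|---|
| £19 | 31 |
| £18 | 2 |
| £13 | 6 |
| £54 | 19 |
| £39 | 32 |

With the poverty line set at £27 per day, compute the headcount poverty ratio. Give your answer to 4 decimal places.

0.4333

39 of the 90 people have income below £27.
H = 39/90 = 0.4333.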